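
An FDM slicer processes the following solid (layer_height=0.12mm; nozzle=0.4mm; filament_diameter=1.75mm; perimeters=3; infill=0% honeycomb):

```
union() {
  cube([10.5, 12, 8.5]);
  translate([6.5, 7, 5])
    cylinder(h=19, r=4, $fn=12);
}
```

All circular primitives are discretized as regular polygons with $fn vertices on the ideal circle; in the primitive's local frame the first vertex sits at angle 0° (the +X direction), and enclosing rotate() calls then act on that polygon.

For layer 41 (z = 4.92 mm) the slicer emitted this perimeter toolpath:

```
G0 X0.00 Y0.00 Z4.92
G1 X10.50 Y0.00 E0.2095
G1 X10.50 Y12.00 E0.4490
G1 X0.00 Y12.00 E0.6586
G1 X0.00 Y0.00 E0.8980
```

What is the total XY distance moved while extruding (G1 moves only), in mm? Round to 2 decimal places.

45.00 mm

Sum the Euclidean lengths of each G1 segment: total = 45.00 mm.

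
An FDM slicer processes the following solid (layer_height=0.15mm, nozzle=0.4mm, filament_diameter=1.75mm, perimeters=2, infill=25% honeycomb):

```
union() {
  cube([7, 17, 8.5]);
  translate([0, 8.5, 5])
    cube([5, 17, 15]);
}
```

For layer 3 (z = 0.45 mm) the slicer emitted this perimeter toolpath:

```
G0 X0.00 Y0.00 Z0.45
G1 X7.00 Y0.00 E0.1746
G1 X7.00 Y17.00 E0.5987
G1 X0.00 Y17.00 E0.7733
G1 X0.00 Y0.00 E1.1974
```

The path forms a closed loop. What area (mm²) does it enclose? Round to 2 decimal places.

119.00 mm²

Apply the shoelace formula to the sequence of (X, Y) vertices; enclosed area = 119.00 mm².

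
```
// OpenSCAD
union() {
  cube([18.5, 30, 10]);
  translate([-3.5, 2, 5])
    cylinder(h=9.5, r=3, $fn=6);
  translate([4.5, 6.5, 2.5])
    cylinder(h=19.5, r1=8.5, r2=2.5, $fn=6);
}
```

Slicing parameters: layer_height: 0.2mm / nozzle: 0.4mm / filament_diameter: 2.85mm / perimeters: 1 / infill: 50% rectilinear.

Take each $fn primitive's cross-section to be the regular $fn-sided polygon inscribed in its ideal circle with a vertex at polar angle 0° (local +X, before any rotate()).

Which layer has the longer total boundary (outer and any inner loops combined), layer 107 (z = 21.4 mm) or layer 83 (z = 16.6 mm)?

Layer 107 (z = 21.4): the cube does not reach this height (z outside [0, 10]); the cylinder at (-3.5, 2) does not reach this height (z outside [5, 14.5]); the cone at (4.5, 6.5) contributes a regular 6-gon of circumradius 2.685 (interpolated between r1=8.5 and r2=2.5 at t=0.969) (perimeter = 2·6·2.685·sin(180°/6) = 16.11 mm); Combining (union): only the cone at (4.5, 6.5) is present, so the union is just that shape — boundary = 16.11 mm. So its perimeter = 16.11 mm. Layer 83 (z = 16.6): the cube is absent (z outside [0, 10]); the cylinder at (-3.5, 2) is absent (z outside [5, 14.5]); the cone at (4.5, 6.5) contributes a regular 6-gon of circumradius 4.162 (interpolated between r1=8.5 and r2=2.5 at t=0.723) (perimeter = 2·6·4.162·sin(180°/6) = 24.97 mm); Combining (union): only the cone at (4.5, 6.5) is present, so the union is just that shape — boundary = 24.97 mm. So its perimeter = 24.97 mm. Layer 83 is larger (24.97 vs 16.11 mm).

layer 83 (z = 16.6 mm)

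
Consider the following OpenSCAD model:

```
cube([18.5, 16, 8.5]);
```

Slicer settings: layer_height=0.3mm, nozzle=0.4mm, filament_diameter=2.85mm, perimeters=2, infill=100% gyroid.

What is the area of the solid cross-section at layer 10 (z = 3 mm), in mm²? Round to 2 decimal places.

296.00 mm²

At z = 3 mm: the cube (footprint 18.5×16) is included at this height (area 296.00 mm²). Overall, the cross-section is a single solid region. Net area = 296.00 mm².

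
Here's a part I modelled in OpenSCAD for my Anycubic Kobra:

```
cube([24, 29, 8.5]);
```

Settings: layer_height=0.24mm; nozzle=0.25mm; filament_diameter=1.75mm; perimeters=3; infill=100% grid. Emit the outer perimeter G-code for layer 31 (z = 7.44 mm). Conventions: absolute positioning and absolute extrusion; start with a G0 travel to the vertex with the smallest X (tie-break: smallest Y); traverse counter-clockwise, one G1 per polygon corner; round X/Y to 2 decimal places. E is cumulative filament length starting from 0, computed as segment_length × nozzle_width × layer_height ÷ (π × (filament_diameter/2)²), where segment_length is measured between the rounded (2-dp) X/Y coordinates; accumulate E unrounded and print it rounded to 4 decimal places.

G0 X0.00 Y0.00 Z7.44
G1 X24.00 Y0.00 E0.5987
G1 X24.00 Y29.00 E1.3221
G1 X0.00 Y29.00 E1.9208
G1 X0.00 Y0.00 E2.6442

At z = 7.44 mm: the cube is present — its section is the full 24×29 rectangle. The outline is a single polygon with 4 vertices. Extrusion per mm of travel: 0.25 × 0.24 / (π × 0.875²) = 0.024945. Accumulating E over each segment gives final E = 2.6442.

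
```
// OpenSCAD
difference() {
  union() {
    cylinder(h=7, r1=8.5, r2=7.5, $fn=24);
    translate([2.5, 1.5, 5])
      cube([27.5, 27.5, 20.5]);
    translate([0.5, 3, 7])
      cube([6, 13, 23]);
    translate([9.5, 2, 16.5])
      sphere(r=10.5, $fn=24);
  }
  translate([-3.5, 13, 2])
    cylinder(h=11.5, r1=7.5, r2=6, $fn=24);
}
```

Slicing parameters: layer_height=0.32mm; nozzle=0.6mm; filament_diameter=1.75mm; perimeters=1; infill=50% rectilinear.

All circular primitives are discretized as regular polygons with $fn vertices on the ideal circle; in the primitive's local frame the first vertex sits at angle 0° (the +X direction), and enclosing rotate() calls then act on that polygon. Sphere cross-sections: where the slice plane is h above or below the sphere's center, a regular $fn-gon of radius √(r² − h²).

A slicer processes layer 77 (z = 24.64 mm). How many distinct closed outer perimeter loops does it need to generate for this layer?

At z = 24.64 mm: the cone is absent (z outside [0, 7]); the cube at (2.5, 1.5) (footprint 27.5×27.5) is included at this height; the cube at (0.5, 3) (footprint 6×13) is included at this height; the r=10.5 sphere at (9.5, 2) slices to a regular 24-gon of circumradius 6.633 (√(r²−h²) with h=8.14 from center); Combining (union): the regions partially overlap (shared area 126.91 mm²), so overlapping operands fuse into one piece — 1 connected region; the cone at (-3.5, 13) does not reach this height (z outside [2, 13.5]); Taking the first minus the rest: none of the subtracted shapes is present at this height, so that combined region is unchanged — 1 connected region. The result has 1 disconnected region.

1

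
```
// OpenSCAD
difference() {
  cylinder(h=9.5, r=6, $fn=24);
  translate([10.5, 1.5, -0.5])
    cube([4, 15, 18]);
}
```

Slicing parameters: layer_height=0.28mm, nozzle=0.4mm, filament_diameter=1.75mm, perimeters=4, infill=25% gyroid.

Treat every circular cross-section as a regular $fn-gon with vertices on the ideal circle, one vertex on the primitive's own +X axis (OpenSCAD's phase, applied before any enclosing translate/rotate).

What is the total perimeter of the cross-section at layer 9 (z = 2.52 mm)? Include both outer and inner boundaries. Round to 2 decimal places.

At z = 2.52 mm: the r=6 cylinder gives a regular 24-gon of circumradius 6 (constant along its height) (perimeter = 2·24·6.000·sin(180°/24) = 37.59 mm); the cube at (10.5, 1.5) is present — its section is the full 4×15 rectangle (perimeter 38.00 mm); After the difference (first − rest): starting from the r=6 cylinder, the 4×15 cube at (10.5, 1.5) misses the remaining region (no effect) — boundary = 37.59 mm. Overall, the cross-section is a single solid region. Total boundary length (outer) = 37.59 mm.

37.59 mm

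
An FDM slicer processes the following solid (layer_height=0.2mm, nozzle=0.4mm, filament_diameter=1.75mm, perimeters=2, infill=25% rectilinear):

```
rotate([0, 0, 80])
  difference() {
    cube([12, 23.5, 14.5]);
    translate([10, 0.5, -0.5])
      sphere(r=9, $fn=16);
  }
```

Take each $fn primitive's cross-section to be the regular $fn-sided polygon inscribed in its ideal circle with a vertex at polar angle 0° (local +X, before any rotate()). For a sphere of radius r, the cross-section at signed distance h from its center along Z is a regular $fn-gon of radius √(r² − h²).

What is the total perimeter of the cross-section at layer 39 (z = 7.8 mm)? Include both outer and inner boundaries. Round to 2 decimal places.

70.45 mm

At z = 7.8 mm: the 12×23.5 cube contributes its full rectangle (perimeter 71.00 mm); the r=9 sphere at (10, 0.5) slices to a regular 16-gon of circumradius 3.480 (√(r²−h²) with h=8.3 from center) (perimeter = 2·16·3.480·sin(180°/16) = 21.72 mm); Taking the first minus the rest: starting from the 12×23.5 cube, the r=9 sphere at (10, 0.5) partially overlaps it — only the 18.44 mm² overlap (of its 37.07 mm²) is removed, clipping the outline — boundary = 70.45 mm; (whole slice rotated 80° about Z — lengths, areas and connectivity unchanged). Overall, the cross-section is a single solid region. Total boundary length (outer) = 70.45 mm.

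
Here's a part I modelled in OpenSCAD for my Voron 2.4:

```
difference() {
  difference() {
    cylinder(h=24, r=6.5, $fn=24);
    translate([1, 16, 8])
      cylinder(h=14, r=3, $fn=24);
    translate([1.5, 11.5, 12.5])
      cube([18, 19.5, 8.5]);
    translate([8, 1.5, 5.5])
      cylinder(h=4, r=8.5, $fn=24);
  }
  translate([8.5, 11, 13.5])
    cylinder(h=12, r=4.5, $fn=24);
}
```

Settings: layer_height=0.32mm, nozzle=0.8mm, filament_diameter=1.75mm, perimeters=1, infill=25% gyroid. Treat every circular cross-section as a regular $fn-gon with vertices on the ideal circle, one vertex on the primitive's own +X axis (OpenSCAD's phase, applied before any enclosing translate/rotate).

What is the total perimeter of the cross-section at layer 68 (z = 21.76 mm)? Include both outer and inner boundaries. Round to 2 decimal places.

At z = 21.76 mm: the r=6.5 cylinder gives a regular 24-gon of circumradius 6.5 (constant along its height) (perimeter = 2·24·6.500·sin(180°/24) = 40.72 mm); the r=3 cylinder at (1, 16) contributes a regular 24-gon of circumradius 3 (perimeter = 2·24·3.000·sin(180°/24) = 18.80 mm); the cube at (1.5, 11.5) is not intersected at this z (z outside [12.5, 21]); the cylinder at (8, 1.5) does not reach this height (z outside [5.5, 9.5]); Taking the first minus the rest: starting from the r=6.5 cylinder, the r=3 cylinder at (1, 16) misses the remaining region (no effect) — boundary = 40.72 mm; the r=4.5 cylinder at (8.5, 11) gives a regular 24-gon of circumradius 4.5 (constant along its height) (perimeter = 2·24·4.500·sin(180°/24) = 28.19 mm); Taking the first minus the rest: starting from the result so far, the r=4.5 cylinder at (8.5, 11) misses the remaining region (no effect) — boundary = 40.72 mm. Overall, the cross-section is a single solid region. Total boundary length (outer) = 40.72 mm.

40.72 mm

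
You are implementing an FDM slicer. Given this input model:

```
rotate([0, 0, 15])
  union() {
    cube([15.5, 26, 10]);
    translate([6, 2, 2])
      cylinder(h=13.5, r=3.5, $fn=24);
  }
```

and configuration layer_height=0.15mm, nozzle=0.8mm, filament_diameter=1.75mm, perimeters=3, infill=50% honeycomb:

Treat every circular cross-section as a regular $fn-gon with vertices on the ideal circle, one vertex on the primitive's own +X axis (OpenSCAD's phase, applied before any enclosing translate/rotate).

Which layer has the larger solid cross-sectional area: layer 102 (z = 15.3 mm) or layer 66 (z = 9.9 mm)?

layer 66 (z = 9.9 mm)

Layer 102 (z = 15.3): the cube is not intersected at this z (z outside [0, 10]); the cylinder at (6, 2): section is a regular 24-gon, circumradius r=3.5 (area = (24/2)·3.500²·sin(360°/24) = 38.05 mm²); Merging all regions: only the r=3.5 cylinder at (6, 2) is present, so the union is just that shape — area = 38.05 mm²; (whole slice rotated 15° about Z — lengths, areas and connectivity unchanged). So its area = 38.05 mm². Layer 66 (z = 9.9): the cube (footprint 15.5×26) is included at this height (area 403.00 mm²); the r=3.5 cylinder at (6, 2) gives a regular 24-gon of circumradius 3.5 (constant along its height) (area = (24/2)·3.500²·sin(360°/24) = 38.05 mm²); Taking the union: the regions partially overlap — summed areas 441.05 mm² minus the doubly-counted overlap 32.14 mm² gives 408.91 mm² — area = 408.91 mm²; (rotated 15° about Z; rotation is an isometry so areas/perimeters/island counts are preserved). So its area = 408.91 mm². Layer 66 is larger (408.91 vs 38.05 mm²).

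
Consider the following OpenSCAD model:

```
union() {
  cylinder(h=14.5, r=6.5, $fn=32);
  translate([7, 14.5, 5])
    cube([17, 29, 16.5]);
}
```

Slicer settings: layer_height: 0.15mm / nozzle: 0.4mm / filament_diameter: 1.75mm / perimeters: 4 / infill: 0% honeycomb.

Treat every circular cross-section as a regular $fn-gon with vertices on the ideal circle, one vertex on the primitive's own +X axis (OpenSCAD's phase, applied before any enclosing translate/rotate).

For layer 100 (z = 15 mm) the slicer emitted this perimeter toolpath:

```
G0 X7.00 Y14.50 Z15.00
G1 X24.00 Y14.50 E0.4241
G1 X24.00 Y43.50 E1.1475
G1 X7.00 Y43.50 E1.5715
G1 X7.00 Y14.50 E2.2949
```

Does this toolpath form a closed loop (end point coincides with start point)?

yes

Start point (G0): (7.00, 14.50). End point (last G1): the path returns to the start — closed.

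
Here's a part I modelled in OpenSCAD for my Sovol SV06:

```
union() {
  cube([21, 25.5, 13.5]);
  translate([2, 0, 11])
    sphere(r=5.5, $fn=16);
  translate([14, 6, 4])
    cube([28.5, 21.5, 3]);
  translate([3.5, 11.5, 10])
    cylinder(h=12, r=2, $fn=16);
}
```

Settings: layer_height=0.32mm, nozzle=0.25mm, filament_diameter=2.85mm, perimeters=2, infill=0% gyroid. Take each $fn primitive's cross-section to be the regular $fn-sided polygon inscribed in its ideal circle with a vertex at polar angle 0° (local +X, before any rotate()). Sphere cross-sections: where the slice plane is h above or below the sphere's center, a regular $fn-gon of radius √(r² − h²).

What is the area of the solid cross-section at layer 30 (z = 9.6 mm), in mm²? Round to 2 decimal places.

At z = 9.6 mm: the cube is present — its section is the full 21×25.5 rectangle (area 535.50 mm²); the sphere at (2, 0): section is a regular 16-gon, circumradius = √(r²−h²) = √(5.5²−1.4²) = 5.319 (area = (16/2)·5.319²·sin(360°/16) = 86.61 mm²); the cube at (14, 6) is absent (z outside [4, 7]); the cylinder at (3.5, 11.5) is not intersected at this z (z outside [10, 22]); Combining (union): the regions partially overlap — summed areas 622.11 mm² minus the doubly-counted overlap 31.89 mm² gives 590.22 mm² — area = 590.22 mm². Overall, the cross-section is a single solid region. Net area = 590.22 mm².

590.22 mm²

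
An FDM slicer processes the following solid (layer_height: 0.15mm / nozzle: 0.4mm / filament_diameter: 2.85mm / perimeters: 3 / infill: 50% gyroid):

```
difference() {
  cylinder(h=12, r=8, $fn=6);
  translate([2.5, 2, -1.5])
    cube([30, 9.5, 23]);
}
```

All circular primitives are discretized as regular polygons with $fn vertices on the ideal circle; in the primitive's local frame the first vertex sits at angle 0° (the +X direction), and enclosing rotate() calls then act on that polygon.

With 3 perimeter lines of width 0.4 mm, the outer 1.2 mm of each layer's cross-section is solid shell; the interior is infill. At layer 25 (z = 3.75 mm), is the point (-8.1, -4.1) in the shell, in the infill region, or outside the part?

outside

At z = 3.75 mm: the r=8 cylinder contributes a regular 6-gon of circumradius 8; the 30×9.5 cube at (2.5, 2) contributes its full rectangle; Taking the first minus the rest: starting from the r=8 cylinder, the 30×9.5 cube at (2.5, 2) partially overlaps it — only the 14.40 mm² overlap (of its 285.00 mm²) is removed, clipping the outline — 1 connected region. Overall, the cross-section is a single solid region. The nearest boundary edge runs (-4.00, -6.93)→(-8.00, 0.00); distance from the point to it = 2.14 mm. The point is not inside any of the regions above, so it lies outside the cross-section (2.14 mm from the nearest boundary).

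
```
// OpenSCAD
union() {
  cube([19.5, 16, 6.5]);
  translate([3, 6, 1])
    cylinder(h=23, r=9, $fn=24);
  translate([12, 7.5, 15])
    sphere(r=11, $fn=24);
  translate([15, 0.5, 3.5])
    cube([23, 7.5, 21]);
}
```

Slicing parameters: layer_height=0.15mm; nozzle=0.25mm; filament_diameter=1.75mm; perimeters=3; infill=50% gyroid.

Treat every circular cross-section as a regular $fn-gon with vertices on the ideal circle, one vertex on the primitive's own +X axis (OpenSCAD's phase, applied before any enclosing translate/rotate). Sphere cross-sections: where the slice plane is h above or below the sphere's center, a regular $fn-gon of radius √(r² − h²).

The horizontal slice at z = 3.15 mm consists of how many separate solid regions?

1

At z = 3.15 mm: the cube (footprint 19.5×16) is included at this height; the cylinder at (3, 6): section is a regular 24-gon, circumradius r=9; the sphere at (12, 7.5) is absent (|z−center|=11.850 > r=11); the cube at (15, 0.5) is absent (z outside [3.5, 24.5]); Merging all regions: the regions partially overlap (shared area 156.57 mm²), so overlapping operands fuse into one piece — 1 connected region. The result has 1 disconnected region.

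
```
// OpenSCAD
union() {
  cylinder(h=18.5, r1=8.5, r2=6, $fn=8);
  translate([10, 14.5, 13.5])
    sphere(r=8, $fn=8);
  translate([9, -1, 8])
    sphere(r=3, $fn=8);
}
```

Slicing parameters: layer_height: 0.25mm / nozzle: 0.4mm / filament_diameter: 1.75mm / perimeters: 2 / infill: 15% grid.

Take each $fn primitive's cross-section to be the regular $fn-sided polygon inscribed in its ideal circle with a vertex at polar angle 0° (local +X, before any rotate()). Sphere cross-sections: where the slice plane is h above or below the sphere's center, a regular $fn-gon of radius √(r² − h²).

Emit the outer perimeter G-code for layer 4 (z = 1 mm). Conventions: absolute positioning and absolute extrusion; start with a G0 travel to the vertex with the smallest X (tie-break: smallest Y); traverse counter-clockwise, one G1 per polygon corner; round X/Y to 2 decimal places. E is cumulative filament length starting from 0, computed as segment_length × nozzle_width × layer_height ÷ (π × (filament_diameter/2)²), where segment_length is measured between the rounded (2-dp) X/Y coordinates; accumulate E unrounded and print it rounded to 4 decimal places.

G0 X-8.36 Y0.00 Z1.00
G1 X-5.91 Y-5.91 E0.2660
G1 X0.00 Y-8.36 E0.5320
G1 X5.91 Y-5.91 E0.7980
G1 X8.36 Y0.00 E1.0639
G1 X5.91 Y5.91 E1.3299
G1 X0.00 Y8.36 E1.5959
G1 X-5.91 Y5.91 E1.8619
G1 X-8.36 Y0.00 E2.1279

At z = 1 mm: the cone: at t=0.054 of its height the radius interpolates to r₁+(r₂−r₁)t = 8.365, giving a regular 8-gon of that circumradius; the sphere at (10, 14.5) is not intersected at this z (|z−center|=12.500 > r=8); the sphere at (9, -1) is not intersected at this z (|z−center|=7.000 > r=3); Merging all regions: only the cone is present, so the union is just that shape — 1 connected region. The outline is a single polygon with 8 vertices. Extrusion per mm of travel: 0.4 × 0.25 / (π × 0.875²) = 0.041575. Accumulating E over each segment gives final E = 2.1279.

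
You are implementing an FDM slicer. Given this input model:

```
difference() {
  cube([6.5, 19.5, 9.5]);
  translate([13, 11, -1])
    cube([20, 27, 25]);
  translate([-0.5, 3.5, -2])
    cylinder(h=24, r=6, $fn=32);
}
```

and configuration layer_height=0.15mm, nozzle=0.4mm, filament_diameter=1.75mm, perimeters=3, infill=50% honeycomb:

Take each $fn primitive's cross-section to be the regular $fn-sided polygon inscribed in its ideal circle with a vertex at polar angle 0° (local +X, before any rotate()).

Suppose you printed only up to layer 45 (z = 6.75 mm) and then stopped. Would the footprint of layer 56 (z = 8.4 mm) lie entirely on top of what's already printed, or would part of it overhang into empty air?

entirely on top

Compare the two slices. At z = 6.75: the cube is present — its section is the full 6.5×19.5 rectangle (area 126.75 mm²); the cube at (13, 11) (footprint 20×27) is included at this height (area 540.00 mm²); the r=6 cylinder at (-0.5, 3.5) gives a regular 32-gon of circumradius 6 (constant along its height) (area = (32/2)·6.000²·sin(360°/32) = 112.37 mm²); Taking the first minus the rest: starting from the 6.5×19.5 cube (126.75 mm²), the 20×27 cube at (13, 11) misses the remaining region (no effect); the r=6 cylinder at (-0.5, 3.5) partially overlaps it — only the 43.02 mm² overlap (of its 112.37 mm²) is removed, clipping the outline — area = 83.73 mm². At z = 8.4: the cube (footprint 6.5×19.5) is included at this height (area 126.75 mm²); the cube at (13, 11) is present — its section is the full 20×27 rectangle (area 540.00 mm²); the cylinder at (-0.5, 3.5): section is a regular 32-gon, circumradius r=6 (area = (32/2)·6.000²·sin(360°/32) = 112.37 mm²); Subtracting the remaining from the first: starting from the 6.5×19.5 cube (126.75 mm²), the 20×27 cube at (13, 11) misses the remaining region (no effect); the r=6 cylinder at (-0.5, 3.5) partially overlaps it — only the 43.02 mm² overlap (of its 112.37 mm²) is removed, clipping the outline — area = 83.73 mm². Checking containment: the cross-section at z = 8.4 is a subset of the cross-section at z = 6.75.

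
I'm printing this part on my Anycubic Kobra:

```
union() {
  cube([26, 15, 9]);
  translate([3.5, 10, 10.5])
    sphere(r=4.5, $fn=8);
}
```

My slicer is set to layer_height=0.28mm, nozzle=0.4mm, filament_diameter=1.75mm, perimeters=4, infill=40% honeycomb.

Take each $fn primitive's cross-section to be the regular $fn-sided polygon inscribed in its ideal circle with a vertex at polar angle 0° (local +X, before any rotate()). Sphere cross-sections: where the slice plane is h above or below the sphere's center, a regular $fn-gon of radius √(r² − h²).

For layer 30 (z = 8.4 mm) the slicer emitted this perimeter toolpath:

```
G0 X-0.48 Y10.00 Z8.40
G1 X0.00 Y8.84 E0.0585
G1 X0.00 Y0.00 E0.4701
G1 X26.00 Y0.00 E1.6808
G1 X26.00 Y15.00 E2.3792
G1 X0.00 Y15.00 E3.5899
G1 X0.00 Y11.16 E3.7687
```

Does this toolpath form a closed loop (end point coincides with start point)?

Start point (G0): (-0.48, 10.00). End point (last G1): the path does not return to the start — open.

no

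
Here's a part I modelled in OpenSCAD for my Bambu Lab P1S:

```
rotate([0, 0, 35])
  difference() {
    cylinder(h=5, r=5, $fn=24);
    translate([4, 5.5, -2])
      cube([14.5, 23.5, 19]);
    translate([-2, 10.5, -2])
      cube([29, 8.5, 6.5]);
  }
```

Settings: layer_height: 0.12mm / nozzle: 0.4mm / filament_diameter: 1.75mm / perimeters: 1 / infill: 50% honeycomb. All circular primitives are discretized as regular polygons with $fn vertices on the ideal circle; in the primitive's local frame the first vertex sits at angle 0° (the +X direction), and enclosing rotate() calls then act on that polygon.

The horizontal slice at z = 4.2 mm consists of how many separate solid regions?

At z = 4.2 mm: the r=5 cylinder gives a regular 24-gon of circumradius 5 (constant along its height); the 14.5×23.5 cube at (4, 5.5) contributes its full rectangle; the 29×8.5 cube at (-2, 10.5) contributes its full rectangle; After the difference (first − rest): starting from the r=5 cylinder, the 14.5×23.5 cube at (4, 5.5) misses the remaining region (no effect); the 29×8.5 cube at (-2, 10.5) misses the remaining region (no effect) — 1 connected region; (whole slice rotated 35° about Z — lengths, areas and connectivity unchanged). The result has 1 disconnected region.

1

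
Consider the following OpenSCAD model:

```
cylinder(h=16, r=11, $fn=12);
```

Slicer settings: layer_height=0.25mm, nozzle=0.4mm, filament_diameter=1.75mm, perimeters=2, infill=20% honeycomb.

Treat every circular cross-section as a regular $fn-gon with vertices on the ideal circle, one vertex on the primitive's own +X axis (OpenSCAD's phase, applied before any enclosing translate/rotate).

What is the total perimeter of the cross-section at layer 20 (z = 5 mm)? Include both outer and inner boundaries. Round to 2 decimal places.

At z = 5 mm: the cylinder: section is a regular 12-gon, circumradius r=11 (perimeter = 2·12·11.000·sin(180°/12) = 68.33 mm). Overall, the cross-section is a single solid region. Total boundary length (outer) = 68.33 mm.

68.33 mm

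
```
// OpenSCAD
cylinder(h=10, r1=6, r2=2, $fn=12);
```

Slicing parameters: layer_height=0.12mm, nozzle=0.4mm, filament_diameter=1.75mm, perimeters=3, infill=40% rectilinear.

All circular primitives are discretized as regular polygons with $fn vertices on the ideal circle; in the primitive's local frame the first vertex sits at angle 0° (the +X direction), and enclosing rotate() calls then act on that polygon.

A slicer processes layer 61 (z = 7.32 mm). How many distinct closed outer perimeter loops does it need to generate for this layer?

At z = 7.32 mm: the cone (r1=6→r2=2) has section circumradius 3.072 here — a regular 12-gon. The result has 1 disconnected region.

1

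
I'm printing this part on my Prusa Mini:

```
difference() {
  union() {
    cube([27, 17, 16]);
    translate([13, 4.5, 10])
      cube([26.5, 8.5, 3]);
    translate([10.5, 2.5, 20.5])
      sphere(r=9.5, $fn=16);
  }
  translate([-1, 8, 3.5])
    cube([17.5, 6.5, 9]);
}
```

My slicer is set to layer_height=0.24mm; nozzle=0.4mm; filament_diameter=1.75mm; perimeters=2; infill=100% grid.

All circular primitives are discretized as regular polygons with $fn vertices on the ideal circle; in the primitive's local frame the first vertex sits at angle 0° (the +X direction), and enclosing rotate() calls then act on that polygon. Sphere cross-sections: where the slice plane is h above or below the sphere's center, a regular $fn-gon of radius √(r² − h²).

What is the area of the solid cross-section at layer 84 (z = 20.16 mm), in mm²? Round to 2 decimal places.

At z = 20.16 mm: the cube does not reach this height (z outside [0, 16]); the cube at (13, 4.5) is absent (z outside [10, 13]); the r=9.5 sphere at (10.5, 2.5) slices to a regular 16-gon of circumradius 9.494 (√(r²−h²) with h=0.34 from center) (area = (16/2)·9.494²·sin(360°/16) = 275.94 mm²); Taking the union: only the r=9.5 sphere at (10.5, 2.5) is present, so the union is just that shape — area = 275.94 mm²; the cube at (-1, 8) is absent (z outside [3.5, 12.5]); Taking the first minus the rest: none of the subtracted shapes is present at this height, so that combined region is unchanged — area = 275.94 mm². Overall, the cross-section is a single solid region. Net area = 275.94 mm².

275.94 mm²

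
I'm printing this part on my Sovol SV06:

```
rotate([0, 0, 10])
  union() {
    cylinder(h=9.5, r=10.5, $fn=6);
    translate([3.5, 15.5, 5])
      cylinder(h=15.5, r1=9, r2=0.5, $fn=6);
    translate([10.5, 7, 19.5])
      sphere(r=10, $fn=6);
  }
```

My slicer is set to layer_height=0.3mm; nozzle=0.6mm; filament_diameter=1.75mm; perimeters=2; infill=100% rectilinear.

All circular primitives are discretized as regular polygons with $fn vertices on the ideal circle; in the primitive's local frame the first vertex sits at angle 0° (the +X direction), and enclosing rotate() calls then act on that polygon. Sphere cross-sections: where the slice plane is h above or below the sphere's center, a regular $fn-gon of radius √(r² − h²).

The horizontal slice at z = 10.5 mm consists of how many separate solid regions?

At z = 10.5 mm: the cylinder is not intersected at this z (z outside [0, 9.5]); the cone at (3.5, 15.5) contributes a regular 6-gon of circumradius 5.984 (interpolated between r1=9 and r2=0.5 at t=0.355); the r=10 sphere at (10.5, 7) slices to a regular 6-gon of circumradius 4.359 (√(r²−h²) with h=9 from center); Merging all regions: the 2 present regions are separate (no shared area or edge), so areas and boundary lengths simply add and each stays a separate island — 2 connected regions; (whole slice rotated 10° about Z — lengths, areas and connectivity unchanged). The result has 2 disconnected regions.

2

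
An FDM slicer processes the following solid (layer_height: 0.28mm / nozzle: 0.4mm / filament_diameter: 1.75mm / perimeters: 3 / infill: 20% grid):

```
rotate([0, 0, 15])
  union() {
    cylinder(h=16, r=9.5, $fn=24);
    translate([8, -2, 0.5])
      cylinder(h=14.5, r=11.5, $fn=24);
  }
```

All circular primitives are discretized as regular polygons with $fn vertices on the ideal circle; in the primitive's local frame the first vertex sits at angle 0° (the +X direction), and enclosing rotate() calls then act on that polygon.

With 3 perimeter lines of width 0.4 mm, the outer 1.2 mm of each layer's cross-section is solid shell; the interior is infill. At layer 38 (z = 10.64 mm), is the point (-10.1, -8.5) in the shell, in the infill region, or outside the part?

At z = 10.64 mm: the r=9.5 cylinder contributes a regular 24-gon of circumradius 9.5; the r=11.5 cylinder at (8, -2) gives a regular 24-gon of circumradius 11.5 (constant along its height); Combining (union): the regions partially overlap (shared area 172.50 mm²), so overlapping operands fuse into one piece — 1 connected region; (rotated 15° about Z; rotation is an isometry so areas/perimeters/island counts are preserved). Overall, the cross-section is a single solid region. Undo the 15° rotation: the query point maps to (-11.956, -5.596) in the un-rotated model frame. The nearest boundary edge runs (-8.23, -4.75)→(-9.18, -2.46); distance from the point to it = 3.77 mm. The point is not inside any of the regions above, so it lies outside the cross-section (3.77 mm from the nearest boundary).

outside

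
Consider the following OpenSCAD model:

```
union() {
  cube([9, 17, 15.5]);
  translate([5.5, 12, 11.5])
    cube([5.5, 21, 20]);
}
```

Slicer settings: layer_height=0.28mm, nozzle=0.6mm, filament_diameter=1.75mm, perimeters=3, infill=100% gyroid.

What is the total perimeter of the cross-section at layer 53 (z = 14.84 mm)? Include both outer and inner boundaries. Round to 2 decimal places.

88.00 mm

At z = 14.84 mm: the 9×17 cube contributes its full rectangle (perimeter 52.00 mm); the cube at (5.5, 12) is present — its section is the full 5.5×21 rectangle (perimeter 53.00 mm); Merging all regions: the regions partially overlap (shared area 17.50 mm²), so the edge portions inside another operand are dropped and the merged outline is re-measured after clipping — boundary = 88.00 mm. Overall, the cross-section is a single solid region. Total boundary length (outer) = 88.00 mm.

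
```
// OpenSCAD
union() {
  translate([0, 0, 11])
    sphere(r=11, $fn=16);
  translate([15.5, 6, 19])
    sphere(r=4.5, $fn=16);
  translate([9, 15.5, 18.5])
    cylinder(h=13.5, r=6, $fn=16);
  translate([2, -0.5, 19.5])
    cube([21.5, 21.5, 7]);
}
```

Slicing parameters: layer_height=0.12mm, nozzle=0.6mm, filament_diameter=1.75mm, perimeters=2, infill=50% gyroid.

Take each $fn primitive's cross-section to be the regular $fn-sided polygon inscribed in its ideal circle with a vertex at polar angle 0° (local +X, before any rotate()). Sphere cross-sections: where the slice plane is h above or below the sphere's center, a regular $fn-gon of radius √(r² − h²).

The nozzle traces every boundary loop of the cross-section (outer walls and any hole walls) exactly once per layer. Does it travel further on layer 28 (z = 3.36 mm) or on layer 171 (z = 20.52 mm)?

Layer 28 (z = 3.36): the sphere: section is a regular 16-gon, circumradius = √(r²−h²) = √(11²−7.64²) = 7.914 (perimeter = 2·16·7.914·sin(180°/16) = 49.41 mm); the sphere at (15.5, 6) does not reach this height (|z−center|=15.640 > r=4.5); the cylinder at (9, 15.5) is absent (z outside [18.5, 32]); the cube at (2, -0.5) does not reach this height (z outside [19.5, 26.5]); Taking the union: only the r=11 sphere is present, so the union is just that shape — boundary = 49.41 mm. So its perimeter = 49.41 mm. Layer 171 (z = 20.52): the sphere: section is a regular 16-gon, circumradius = √(r²−h²) = √(11²−9.52²) = 5.511 (perimeter = 2·16·5.511·sin(180°/16) = 34.40 mm); the sphere at (15.5, 6): section is a regular 16-gon, circumradius = √(r²−h²) = √(4.5²−1.52²) = 4.236 (perimeter = 2·16·4.236·sin(180°/16) = 26.44 mm); the r=6 cylinder at (9, 15.5) contributes a regular 16-gon of circumradius 6 (perimeter = 2·16·6.000·sin(180°/16) = 37.46 mm); the cube at (2, -0.5) (footprint 21.5×21.5) is included at this height (perimeter 86.00 mm); Taking the union: the regions partially overlap (shared area 178.23 mm²), so the edge portions inside another operand are dropped and the merged outline is re-measured after clipping — boundary = 104.42 mm. So its perimeter = 104.42 mm. Layer 171 is larger (104.42 vs 49.41 mm).

layer 171 (z = 20.52 mm)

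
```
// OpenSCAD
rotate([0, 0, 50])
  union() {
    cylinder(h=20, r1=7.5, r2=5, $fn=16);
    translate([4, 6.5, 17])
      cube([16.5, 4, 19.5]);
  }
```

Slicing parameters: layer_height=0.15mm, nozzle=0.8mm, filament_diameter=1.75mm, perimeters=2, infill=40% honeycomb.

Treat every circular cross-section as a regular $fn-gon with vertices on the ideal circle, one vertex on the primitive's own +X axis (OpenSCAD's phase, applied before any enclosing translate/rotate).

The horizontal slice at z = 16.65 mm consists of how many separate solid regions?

At z = 16.65 mm: the cone contributes a regular 16-gon of circumradius 5.419 (interpolated between r1=7.5 and r2=5 at t=0.832); the cube at (4, 6.5) is not intersected at this z (z outside [17, 36.5]); Merging all regions: only the cone is present, so the union is just that shape — 1 connected region; (rotated 50° about Z; rotation is an isometry so areas/perimeters/island counts are preserved). The result has 1 disconnected region.

1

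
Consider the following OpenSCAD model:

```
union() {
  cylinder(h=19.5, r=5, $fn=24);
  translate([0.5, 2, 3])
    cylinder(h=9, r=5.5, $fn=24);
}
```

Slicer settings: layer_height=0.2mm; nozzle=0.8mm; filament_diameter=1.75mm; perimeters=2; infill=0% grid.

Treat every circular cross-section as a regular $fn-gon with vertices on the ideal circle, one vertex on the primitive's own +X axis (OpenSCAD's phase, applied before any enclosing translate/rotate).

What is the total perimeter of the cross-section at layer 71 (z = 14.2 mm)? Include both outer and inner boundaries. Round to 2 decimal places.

31.33 mm

At z = 14.2 mm: the cylinder: section is a regular 24-gon, circumradius r=5 (perimeter = 2·24·5.000·sin(180°/24) = 31.33 mm); the cylinder at (0.5, 2) is not intersected at this z (z outside [3, 12]); Combining (union): only the r=5 cylinder is present, so the union is just that shape — boundary = 31.33 mm. Overall, the cross-section is a single solid region. Total boundary length (outer) = 31.33 mm.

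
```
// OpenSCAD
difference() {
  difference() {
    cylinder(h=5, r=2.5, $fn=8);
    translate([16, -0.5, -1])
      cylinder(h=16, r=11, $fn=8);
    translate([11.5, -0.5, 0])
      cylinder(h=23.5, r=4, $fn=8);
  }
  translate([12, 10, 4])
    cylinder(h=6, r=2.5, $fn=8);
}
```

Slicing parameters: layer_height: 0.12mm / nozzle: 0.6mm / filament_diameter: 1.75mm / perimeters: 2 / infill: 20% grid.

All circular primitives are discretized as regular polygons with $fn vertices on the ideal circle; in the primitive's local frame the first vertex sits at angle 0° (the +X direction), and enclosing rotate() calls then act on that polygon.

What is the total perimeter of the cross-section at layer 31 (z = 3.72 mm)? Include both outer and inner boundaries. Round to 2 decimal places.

At z = 3.72 mm: the cylinder: section is a regular 8-gon, circumradius r=2.5 (perimeter = 2·8·2.500·sin(180°/8) = 15.31 mm); the cylinder at (16, -0.5): section is a regular 8-gon, circumradius r=11 (perimeter = 2·8·11.000·sin(180°/8) = 67.35 mm); the cylinder at (11.5, -0.5): section is a regular 8-gon, circumradius r=4 (perimeter = 2·8·4.000·sin(180°/8) = 24.49 mm); After the difference (first − rest): starting from the r=2.5 cylinder, the r=11 cylinder at (16, -0.5) misses the remaining region (no effect); the r=4 cylinder at (11.5, -0.5) misses the remaining region (no effect) — boundary = 15.31 mm; the cylinder at (12, 10) does not reach this height (z outside [4, 10]); After the difference (first − rest): none of the subtracted shapes is present at this height, so that combined region is unchanged — boundary = 15.31 mm. Overall, the cross-section is a single solid region. Total boundary length (outer) = 15.31 mm.

15.31 mm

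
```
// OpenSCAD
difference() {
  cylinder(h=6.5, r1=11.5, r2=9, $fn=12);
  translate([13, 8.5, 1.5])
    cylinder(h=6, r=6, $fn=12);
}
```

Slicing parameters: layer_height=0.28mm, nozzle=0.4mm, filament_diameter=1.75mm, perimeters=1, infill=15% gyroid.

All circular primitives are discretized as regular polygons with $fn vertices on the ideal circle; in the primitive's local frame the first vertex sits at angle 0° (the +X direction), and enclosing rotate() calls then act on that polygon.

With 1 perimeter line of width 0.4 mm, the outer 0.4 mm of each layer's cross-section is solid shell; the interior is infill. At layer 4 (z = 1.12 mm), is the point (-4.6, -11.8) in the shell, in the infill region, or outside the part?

At z = 1.12 mm: the cone contributes a regular 12-gon of circumradius 11.069 (interpolated between r1=11.5 and r2=9 at t=0.172); the cylinder at (13, 8.5) does not reach this height (z outside [1.5, 7.5]); Subtracting the remaining from the first: none of the subtracted shapes is present at this height, so the cone is unchanged — 1 connected region. Overall, the cross-section is a single solid region. The nearest boundary edge runs (-5.53, -9.59)→(-0.00, -11.07); distance from the point to it = 1.90 mm. The point is not inside any of the regions above, so it lies outside the cross-section (1.90 mm from the nearest boundary).

outside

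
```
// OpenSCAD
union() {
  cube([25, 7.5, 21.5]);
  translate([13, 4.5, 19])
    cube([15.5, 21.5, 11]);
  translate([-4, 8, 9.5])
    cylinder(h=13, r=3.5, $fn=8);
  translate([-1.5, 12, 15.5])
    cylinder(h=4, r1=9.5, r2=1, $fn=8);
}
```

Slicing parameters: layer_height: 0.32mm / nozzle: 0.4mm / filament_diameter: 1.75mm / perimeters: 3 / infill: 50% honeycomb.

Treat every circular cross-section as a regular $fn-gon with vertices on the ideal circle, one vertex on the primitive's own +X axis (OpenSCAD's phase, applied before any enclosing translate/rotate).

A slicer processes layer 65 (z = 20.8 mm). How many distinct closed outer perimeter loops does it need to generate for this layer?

At z = 20.8 mm: the cube is present — its section is the full 25×7.5 rectangle; the cube at (13, 4.5) (footprint 15.5×21.5) is included at this height; the r=3.5 cylinder at (-4, 8) gives a regular 8-gon of circumradius 3.5 (constant along its height); the cone at (-1.5, 12) is absent (z outside [15.5, 19.5]); Taking the union: the regions partially overlap (shared area 36.00 mm²), so overlapping operands fuse into one piece — 2 connected regions. The result has 2 disconnected regions.

2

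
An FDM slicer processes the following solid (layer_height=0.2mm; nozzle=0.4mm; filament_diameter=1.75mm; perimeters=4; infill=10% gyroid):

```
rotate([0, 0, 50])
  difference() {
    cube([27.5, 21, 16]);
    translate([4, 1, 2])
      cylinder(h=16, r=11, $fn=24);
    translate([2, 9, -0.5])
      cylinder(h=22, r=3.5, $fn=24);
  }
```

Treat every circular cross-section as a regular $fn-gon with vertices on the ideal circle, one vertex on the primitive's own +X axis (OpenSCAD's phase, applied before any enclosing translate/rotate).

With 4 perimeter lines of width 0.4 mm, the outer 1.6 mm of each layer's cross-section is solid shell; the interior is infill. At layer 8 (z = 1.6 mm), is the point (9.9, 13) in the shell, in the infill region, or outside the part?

shell

At z = 1.6 mm: the cube is present — its section is the full 27.5×21 rectangle; the cylinder at (4, 1) does not reach this height (z outside [2, 18]); the r=3.5 cylinder at (2, 9) gives a regular 24-gon of circumradius 3.5 (constant along its height); Subtracting the remaining from the first: starting from the 27.5×21 cube, the r=3.5 cylinder at (2, 9) partially overlaps it — only the 32.14 mm² overlap (of its 38.05 mm²) is removed, clipping the outline — 1 connected region; (whole slice rotated 50° about Z — lengths, areas and connectivity unchanged). Overall, the cross-section is a single solid region. Undo the 50° rotation: the query point maps to (16.322, 0.772) in the un-rotated model frame. The nearest boundary edge runs (27.50, 0.00)→(0.00, 0.00); distance from the point to it = 0.77 mm. The point is inside the cross-section, 0.77 mm from the nearest boundary — within the 1.6 mm shell band (4 × 0.4).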